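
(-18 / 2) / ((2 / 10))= -45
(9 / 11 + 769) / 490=4234 / 2695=1.57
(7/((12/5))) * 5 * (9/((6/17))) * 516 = 383775/2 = 191887.50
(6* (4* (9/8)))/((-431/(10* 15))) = -9.40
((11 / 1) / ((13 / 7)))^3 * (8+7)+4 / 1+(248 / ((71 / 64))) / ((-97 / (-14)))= 47710855497 / 15130739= 3153.24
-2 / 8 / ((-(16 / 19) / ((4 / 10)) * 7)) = 19 / 1120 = 0.02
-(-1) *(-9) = -9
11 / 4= 2.75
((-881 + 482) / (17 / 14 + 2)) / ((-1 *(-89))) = -1862 / 1335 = -1.39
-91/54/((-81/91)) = 8281/4374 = 1.89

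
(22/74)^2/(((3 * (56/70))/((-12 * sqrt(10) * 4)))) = -2420 * sqrt(10)/1369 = -5.59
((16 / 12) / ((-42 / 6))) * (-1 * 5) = 20 / 21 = 0.95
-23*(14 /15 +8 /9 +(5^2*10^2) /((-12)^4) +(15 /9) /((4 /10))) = -140.52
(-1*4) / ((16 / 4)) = -1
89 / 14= 6.36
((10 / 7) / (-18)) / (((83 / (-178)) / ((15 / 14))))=2225 / 12201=0.18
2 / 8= 1 / 4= 0.25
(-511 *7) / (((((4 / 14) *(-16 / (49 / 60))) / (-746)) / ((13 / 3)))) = -2065726.19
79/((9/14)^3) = 216776/729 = 297.36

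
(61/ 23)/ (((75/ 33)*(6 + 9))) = 671/ 8625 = 0.08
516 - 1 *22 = 494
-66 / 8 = -33 / 4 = -8.25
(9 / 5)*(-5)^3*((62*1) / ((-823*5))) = 2790 / 823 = 3.39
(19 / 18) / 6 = 19 / 108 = 0.18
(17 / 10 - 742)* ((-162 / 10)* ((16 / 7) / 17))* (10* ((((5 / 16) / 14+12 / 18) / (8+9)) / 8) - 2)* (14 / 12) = -5934933279 / 1618400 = -3667.16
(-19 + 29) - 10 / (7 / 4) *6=-24.29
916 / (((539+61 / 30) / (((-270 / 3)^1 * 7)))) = -17312400 / 16231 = -1066.63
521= 521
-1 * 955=-955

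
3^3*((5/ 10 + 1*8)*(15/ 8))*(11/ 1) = 75735/ 16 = 4733.44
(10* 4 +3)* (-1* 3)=-129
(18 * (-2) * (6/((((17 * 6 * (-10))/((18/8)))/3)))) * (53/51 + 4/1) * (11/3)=76329/2890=26.41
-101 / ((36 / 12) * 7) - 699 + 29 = -674.81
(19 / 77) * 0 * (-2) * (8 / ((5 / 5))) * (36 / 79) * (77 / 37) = 0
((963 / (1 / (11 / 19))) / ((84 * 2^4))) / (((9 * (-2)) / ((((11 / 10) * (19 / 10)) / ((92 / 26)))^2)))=-457300987 / 56878080000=-0.01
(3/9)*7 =7/3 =2.33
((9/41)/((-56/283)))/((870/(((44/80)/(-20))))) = 9339/266336000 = 0.00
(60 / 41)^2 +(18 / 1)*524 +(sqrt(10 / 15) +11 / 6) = sqrt(6) / 3 +95171243 / 10086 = 9436.79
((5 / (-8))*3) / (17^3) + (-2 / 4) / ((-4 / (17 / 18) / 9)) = 83491 / 78608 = 1.06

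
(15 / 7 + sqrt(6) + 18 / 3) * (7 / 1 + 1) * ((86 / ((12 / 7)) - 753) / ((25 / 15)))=-961476 / 35 - 16868 * sqrt(6) / 5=-35734.34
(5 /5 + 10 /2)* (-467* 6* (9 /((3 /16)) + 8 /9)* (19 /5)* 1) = -3123296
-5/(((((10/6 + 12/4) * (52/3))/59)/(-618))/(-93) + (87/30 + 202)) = -762967350/31266405643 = -0.02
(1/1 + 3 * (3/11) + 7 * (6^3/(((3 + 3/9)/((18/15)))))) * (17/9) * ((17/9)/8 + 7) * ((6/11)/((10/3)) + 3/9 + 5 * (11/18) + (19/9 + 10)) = 572990161217/4900500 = 116924.84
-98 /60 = -49 /30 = -1.63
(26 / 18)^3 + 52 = 40105 / 729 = 55.01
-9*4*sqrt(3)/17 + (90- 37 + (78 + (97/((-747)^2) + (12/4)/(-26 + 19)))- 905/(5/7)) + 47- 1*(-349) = -2892159968/3906063- 36*sqrt(3)/17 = -744.10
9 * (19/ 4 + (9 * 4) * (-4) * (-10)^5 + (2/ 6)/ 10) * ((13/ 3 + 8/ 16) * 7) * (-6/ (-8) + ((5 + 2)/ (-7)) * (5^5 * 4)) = -54806729605470.11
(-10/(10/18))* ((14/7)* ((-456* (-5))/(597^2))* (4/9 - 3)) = 69920/118803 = 0.59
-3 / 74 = -0.04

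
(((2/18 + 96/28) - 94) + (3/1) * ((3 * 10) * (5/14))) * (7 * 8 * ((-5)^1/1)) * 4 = 65315.56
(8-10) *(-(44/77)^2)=32/49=0.65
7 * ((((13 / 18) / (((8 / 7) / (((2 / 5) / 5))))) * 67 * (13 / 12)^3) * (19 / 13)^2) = 200292547 / 3110400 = 64.39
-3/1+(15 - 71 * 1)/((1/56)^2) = -175619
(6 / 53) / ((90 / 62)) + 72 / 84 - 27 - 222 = -1380481 / 5565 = -248.06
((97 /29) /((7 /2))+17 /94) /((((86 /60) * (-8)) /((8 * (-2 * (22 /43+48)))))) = 193881780 /2520187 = 76.93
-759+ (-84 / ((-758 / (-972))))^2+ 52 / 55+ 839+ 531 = 12214.48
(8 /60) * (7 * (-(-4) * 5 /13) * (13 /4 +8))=210 /13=16.15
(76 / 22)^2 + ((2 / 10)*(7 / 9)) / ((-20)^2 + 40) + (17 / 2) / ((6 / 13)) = 6610427 / 217800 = 30.35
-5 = -5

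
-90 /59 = -1.53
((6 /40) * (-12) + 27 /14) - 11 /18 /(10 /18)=-34 /35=-0.97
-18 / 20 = -9 / 10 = -0.90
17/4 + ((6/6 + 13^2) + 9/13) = 9097/52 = 174.94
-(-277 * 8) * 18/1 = 39888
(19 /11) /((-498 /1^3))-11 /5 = -60353 /27390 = -2.20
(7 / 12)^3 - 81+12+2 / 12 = -118601 / 1728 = -68.63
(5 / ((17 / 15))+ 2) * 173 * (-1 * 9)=-169713 / 17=-9983.12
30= 30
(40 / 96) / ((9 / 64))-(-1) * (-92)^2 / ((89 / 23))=5263264 / 2403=2190.29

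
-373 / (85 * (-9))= 373 / 765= 0.49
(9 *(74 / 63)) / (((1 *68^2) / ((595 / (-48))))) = -185 / 6528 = -0.03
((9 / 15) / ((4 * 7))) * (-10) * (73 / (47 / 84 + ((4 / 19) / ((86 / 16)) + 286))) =-1073538 / 19668695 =-0.05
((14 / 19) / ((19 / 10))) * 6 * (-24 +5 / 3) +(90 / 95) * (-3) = -19786 / 361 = -54.81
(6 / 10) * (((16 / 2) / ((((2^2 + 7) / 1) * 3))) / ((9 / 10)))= 16 / 99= 0.16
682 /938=341 /469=0.73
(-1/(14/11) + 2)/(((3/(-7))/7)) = -119/6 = -19.83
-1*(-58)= 58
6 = 6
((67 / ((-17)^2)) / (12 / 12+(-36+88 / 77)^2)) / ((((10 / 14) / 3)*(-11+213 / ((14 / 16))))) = 482601 / 140085228775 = 0.00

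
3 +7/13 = 46/13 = 3.54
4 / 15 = 0.27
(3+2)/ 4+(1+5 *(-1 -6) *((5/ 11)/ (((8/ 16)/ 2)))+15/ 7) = -18247/ 308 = -59.24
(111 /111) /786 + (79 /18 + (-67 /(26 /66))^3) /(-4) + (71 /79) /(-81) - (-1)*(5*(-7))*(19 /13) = 18120124406625403 /14733415944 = 1229865.80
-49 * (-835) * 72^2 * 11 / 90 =25923744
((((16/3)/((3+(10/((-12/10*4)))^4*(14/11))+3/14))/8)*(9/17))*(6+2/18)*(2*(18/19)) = 210760704/1402253143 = 0.15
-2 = -2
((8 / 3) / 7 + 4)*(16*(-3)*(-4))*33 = 194304 / 7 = 27757.71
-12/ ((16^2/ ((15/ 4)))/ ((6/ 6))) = -45/ 256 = -0.18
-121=-121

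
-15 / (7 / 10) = -150 / 7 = -21.43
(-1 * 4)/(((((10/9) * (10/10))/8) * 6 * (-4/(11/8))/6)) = 99/10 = 9.90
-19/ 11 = -1.73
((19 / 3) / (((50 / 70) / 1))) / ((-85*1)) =-133 / 1275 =-0.10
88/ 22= 4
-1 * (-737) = 737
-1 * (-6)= 6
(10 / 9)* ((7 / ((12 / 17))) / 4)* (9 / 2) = 595 / 48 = 12.40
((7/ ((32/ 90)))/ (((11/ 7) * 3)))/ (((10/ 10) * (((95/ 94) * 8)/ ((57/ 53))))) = 20727/ 37312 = 0.56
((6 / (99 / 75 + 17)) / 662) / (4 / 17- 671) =-425 / 576223998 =-0.00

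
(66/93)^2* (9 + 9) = 8712/961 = 9.07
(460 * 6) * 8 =22080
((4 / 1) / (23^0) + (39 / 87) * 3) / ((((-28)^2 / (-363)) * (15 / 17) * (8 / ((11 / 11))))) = -63767 / 181888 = -0.35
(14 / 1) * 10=140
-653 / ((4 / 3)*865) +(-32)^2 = 3541081 / 3460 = 1023.43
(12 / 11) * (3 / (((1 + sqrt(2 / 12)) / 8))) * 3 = 5184 / 55 -864 * sqrt(6) / 55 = 55.78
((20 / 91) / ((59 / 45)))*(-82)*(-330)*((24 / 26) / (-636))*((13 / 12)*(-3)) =6088500 / 284557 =21.40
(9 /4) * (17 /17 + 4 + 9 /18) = 99 /8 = 12.38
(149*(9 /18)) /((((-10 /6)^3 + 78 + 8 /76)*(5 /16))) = 611496 /188465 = 3.24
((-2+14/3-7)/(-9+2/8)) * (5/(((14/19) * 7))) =494/1029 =0.48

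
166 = 166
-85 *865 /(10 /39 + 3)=-2867475 /127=-22578.54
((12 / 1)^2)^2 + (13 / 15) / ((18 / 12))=933146 / 45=20736.58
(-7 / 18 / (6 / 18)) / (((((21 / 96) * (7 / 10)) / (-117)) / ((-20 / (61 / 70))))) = -1248000 / 61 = -20459.02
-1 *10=-10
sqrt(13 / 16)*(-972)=-243*sqrt(13)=-876.15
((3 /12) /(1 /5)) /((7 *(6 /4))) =5 /42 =0.12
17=17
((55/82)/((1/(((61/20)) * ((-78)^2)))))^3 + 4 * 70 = 1063053698360668111/551368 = 1928029371237.84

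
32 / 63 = 0.51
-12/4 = -3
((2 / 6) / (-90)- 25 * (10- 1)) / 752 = -60751 / 203040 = -0.30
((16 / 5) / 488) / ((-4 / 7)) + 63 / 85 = 7567 / 10370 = 0.73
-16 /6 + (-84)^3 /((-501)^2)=-420680 /83667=-5.03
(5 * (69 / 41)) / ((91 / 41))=345 / 91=3.79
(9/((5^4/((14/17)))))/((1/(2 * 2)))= 504/10625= 0.05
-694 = -694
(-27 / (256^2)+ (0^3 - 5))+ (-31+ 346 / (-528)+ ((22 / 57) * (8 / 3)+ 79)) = 5346793885 / 123273216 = 43.37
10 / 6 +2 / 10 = 28 / 15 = 1.87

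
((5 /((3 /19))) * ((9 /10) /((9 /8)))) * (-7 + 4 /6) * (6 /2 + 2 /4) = -5054 /9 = -561.56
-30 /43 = -0.70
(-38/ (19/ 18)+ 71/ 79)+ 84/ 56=-33.60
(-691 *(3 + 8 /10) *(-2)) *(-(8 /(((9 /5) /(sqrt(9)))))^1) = -210064 /3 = -70021.33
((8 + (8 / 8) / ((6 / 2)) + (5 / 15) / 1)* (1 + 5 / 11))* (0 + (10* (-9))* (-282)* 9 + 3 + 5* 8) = 95040608 / 33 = 2880018.42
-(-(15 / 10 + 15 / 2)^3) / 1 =729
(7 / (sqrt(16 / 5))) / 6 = 7 * sqrt(5) / 24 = 0.65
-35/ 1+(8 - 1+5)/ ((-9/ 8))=-137/ 3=-45.67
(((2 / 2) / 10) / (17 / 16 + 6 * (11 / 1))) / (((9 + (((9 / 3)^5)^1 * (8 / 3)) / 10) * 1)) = 8 / 395937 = 0.00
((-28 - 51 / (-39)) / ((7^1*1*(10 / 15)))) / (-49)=1041 / 8918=0.12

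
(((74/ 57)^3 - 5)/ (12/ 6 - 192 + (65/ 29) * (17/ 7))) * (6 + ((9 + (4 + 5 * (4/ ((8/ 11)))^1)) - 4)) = 1797077191/ 2775302298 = 0.65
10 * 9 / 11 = 8.18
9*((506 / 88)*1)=207 / 4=51.75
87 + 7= 94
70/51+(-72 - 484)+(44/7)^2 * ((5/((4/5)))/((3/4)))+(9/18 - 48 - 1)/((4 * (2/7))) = -3569415/13328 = -267.81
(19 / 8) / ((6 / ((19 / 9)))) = 361 / 432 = 0.84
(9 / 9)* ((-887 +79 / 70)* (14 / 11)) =-62011 / 55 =-1127.47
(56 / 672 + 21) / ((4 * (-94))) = -253 / 4512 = -0.06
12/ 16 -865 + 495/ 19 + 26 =-61727/ 76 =-812.20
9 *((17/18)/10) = 0.85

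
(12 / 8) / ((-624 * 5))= -1 / 2080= -0.00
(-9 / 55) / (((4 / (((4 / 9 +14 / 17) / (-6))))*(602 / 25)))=485 / 1350888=0.00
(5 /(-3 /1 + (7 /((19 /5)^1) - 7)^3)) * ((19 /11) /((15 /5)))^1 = -651605 /31738377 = -0.02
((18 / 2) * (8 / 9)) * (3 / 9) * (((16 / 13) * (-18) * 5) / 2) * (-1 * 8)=15360 / 13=1181.54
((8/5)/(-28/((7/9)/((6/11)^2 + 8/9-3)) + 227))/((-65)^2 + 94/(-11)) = 0.00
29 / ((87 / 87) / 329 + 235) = 9541 / 77316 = 0.12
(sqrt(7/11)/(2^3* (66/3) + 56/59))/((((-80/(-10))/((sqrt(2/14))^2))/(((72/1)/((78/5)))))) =59* sqrt(77)/1393392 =0.00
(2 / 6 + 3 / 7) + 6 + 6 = 268 / 21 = 12.76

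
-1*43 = -43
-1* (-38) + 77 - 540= -425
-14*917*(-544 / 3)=6983872 / 3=2327957.33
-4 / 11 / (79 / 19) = -76 / 869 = -0.09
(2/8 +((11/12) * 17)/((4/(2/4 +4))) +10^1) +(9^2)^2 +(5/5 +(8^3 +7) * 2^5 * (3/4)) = 609465/32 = 19045.78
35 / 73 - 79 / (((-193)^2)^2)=48562074268 / 101286624073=0.48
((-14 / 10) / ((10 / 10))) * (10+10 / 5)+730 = 3566 / 5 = 713.20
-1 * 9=-9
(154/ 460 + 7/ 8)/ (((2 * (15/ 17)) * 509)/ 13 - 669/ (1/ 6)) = -81991/ 267359360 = -0.00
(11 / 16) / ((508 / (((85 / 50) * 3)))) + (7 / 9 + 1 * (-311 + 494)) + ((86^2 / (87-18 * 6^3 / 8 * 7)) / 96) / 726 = 10785352245103 / 58684728960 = 183.78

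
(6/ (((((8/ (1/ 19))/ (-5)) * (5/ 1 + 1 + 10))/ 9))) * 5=-675/ 1216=-0.56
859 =859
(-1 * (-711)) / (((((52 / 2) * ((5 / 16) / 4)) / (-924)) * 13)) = -21022848 / 845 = -24879.11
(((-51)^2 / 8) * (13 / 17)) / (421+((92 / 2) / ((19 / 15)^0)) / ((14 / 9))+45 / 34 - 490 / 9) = 0.63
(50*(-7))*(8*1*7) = -19600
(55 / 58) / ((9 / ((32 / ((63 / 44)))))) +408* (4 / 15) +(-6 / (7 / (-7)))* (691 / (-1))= -331724798 / 82215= -4034.85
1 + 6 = 7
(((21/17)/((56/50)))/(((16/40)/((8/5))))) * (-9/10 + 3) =9.26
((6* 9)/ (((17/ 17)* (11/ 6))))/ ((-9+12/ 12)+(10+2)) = 81/ 11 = 7.36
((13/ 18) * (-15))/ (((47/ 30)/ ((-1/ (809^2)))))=325/ 30760607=0.00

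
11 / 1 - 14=-3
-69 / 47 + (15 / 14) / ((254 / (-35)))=-38577 / 23876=-1.62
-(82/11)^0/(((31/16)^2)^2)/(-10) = 32768/4617605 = 0.01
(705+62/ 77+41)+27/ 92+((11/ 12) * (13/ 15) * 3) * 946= 318964043/ 106260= 3001.73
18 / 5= 3.60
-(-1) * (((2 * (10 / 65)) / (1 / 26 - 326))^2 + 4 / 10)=28730314 / 71825625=0.40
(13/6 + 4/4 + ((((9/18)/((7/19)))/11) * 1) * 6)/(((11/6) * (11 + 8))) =95/847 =0.11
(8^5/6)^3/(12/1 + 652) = 549755813888/2241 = 245317186.03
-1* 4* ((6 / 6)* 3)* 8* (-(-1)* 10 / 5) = -192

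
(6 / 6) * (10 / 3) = 3.33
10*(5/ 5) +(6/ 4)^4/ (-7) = 1039/ 112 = 9.28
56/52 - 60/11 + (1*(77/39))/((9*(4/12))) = -4787/1287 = -3.72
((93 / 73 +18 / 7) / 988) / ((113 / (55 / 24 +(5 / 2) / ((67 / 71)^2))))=359827525 / 2048782616608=0.00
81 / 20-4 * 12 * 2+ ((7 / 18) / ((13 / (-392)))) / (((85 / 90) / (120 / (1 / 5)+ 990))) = -87665619 / 4420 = -19833.85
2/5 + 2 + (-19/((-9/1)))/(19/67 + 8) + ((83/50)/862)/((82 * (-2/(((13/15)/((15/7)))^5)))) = 400383521068004073979/150811837980468750000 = 2.65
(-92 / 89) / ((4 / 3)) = -69 / 89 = -0.78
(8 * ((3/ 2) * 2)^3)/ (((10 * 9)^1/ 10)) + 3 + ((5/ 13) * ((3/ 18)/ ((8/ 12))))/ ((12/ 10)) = 8449/ 312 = 27.08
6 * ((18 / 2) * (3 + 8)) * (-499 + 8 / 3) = -294822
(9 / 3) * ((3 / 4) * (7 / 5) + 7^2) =3003 / 20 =150.15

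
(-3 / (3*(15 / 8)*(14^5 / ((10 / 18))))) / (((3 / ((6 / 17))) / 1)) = -1 / 15428826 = -0.00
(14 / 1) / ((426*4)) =7 / 852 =0.01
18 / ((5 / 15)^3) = 486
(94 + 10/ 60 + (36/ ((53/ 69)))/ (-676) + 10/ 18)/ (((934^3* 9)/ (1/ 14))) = 15260507/ 16551838993775904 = 0.00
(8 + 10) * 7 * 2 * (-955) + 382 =-240278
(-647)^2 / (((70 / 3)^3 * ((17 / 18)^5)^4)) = 18010776648294042373765312413696 / 174253921560014671897968642875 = 103.36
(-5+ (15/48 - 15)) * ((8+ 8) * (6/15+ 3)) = -1071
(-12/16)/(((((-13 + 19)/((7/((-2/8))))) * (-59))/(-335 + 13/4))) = 9289/472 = 19.68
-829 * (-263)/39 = 218027/39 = 5590.44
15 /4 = 3.75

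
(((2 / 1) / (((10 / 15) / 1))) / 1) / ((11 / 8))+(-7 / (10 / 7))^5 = -3104827739 / 1100000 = -2822.57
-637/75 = -8.49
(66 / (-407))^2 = 36 / 1369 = 0.03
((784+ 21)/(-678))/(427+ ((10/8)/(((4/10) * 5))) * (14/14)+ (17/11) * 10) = -35420/13217949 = -0.00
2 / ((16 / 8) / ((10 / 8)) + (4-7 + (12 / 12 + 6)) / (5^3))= 125 / 102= 1.23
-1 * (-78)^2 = -6084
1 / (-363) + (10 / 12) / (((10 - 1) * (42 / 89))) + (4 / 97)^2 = 503905249 / 2582093052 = 0.20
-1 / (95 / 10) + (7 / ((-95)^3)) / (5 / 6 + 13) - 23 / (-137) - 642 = -6258383051879 / 9749211125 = -641.94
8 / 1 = 8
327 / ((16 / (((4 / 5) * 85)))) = 5559 / 4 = 1389.75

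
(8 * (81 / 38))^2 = 104976 / 361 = 290.79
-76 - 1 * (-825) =749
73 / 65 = 1.12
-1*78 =-78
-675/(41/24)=-16200/41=-395.12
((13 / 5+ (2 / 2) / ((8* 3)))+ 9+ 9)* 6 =2477 / 20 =123.85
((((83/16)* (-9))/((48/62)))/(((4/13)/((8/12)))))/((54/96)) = -33449/144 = -232.28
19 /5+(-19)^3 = -34276 /5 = -6855.20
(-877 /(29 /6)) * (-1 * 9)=47358 /29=1633.03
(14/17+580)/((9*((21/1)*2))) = 4937/3213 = 1.54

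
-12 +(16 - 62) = -58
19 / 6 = 3.17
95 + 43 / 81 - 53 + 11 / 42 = 48527 / 1134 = 42.79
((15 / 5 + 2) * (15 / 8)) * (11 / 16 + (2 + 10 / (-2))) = -21.68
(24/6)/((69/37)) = 148/69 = 2.14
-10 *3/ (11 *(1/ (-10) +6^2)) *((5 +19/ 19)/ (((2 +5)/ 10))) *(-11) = 18000/ 2513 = 7.16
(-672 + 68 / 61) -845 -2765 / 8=-1861.51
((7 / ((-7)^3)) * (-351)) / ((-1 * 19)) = -351 / 931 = -0.38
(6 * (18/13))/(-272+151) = -108/1573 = -0.07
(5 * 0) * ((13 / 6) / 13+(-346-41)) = 0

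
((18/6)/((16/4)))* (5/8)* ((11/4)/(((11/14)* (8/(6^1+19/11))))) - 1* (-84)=482013/5632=85.58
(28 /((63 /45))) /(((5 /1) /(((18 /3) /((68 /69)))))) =414 /17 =24.35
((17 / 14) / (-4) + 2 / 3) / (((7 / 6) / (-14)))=-61 / 14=-4.36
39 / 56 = 0.70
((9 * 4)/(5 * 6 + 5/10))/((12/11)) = 1.08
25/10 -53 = -101/2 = -50.50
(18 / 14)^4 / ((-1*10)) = -6561 / 24010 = -0.27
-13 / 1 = -13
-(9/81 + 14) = -127/9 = -14.11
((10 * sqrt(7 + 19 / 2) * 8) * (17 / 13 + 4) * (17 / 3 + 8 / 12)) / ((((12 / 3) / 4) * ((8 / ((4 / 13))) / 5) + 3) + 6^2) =247.14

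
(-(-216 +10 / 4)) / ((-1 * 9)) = -427 / 18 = -23.72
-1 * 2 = -2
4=4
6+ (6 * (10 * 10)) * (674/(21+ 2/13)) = 210354/11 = 19123.09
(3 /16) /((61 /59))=177 /976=0.18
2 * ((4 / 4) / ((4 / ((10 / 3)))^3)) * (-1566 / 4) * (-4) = 3625 / 2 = 1812.50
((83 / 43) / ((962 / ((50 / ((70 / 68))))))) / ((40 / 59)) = 83249 / 579124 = 0.14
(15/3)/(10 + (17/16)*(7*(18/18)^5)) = 80/279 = 0.29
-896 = -896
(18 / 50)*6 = 54 / 25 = 2.16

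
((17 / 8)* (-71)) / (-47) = 1207 / 376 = 3.21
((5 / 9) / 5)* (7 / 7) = 1 / 9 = 0.11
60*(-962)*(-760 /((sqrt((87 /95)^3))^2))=12536880200000 /219501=57115367.13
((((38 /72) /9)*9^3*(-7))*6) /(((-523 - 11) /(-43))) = -51471 /356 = -144.58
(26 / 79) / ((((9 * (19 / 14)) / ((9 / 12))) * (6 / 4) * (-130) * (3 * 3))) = -7 / 607905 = -0.00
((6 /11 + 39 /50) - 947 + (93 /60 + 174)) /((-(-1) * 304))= -847137 /334400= -2.53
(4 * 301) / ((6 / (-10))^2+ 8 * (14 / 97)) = 2919700 / 3673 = 794.91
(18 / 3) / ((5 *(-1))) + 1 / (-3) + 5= 52 / 15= 3.47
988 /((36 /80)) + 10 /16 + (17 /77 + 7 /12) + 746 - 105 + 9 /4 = 15746261 /5544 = 2840.23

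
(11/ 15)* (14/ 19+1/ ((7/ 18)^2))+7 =173017/ 13965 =12.39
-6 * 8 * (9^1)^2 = -3888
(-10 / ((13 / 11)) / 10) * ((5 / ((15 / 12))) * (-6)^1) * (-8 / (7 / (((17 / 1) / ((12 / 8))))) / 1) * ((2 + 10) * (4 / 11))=-104448 / 91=-1147.78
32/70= 16/35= 0.46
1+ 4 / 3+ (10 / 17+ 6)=455 / 51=8.92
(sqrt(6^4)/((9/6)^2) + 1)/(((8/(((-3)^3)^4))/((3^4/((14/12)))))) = 2195382771/28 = 78406527.54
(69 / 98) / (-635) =-69 / 62230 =-0.00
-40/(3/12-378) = 160/1511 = 0.11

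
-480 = -480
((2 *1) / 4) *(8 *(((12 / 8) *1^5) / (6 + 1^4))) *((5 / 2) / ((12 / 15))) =2.68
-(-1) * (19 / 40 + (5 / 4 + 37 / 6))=947 / 120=7.89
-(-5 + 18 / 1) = -13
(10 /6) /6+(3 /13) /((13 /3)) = 1007 /3042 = 0.33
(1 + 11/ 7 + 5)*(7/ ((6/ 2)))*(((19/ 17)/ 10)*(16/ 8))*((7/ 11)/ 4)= 7049/ 11220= 0.63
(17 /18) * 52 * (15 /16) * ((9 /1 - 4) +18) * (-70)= -74127.08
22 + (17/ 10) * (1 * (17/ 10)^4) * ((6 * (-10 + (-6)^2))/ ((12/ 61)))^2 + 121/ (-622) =277685006728423/ 31100000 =8928778.35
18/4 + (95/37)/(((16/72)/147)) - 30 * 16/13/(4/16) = 748077/481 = 1555.25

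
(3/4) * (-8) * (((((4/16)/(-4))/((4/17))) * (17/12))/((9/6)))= 1.51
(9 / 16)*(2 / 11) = 9 / 88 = 0.10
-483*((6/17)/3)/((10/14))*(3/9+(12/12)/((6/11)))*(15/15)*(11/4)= -161161/340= -474.00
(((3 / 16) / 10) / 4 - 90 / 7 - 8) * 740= -15430.82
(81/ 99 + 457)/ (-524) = -1259/ 1441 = -0.87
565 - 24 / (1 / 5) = 445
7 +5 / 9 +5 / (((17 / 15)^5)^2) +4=235612633224821 / 18143945104041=12.99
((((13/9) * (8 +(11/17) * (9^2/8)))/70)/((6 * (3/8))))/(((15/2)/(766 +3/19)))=374507939/27471150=13.63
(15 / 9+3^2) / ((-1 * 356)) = -8 / 267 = -0.03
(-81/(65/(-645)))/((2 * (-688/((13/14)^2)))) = -3159/6272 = -0.50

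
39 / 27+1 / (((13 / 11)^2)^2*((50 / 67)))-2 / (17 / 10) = 208634941 / 218491650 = 0.95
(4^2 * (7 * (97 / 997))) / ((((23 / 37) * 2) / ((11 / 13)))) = 2210824 / 298103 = 7.42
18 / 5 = 3.60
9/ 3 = 3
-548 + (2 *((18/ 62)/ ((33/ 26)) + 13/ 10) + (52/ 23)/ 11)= -21361861/ 39215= -544.74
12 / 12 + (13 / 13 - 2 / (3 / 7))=-8 / 3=-2.67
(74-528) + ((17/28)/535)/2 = -13601823/29960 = -454.00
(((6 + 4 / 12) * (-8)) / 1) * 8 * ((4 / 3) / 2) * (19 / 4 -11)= 15200 / 9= 1688.89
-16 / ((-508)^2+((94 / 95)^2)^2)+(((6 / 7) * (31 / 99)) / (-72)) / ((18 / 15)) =-103845485991215 / 32774736713114088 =-0.00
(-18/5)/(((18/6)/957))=-5742/5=-1148.40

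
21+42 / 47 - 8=653 / 47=13.89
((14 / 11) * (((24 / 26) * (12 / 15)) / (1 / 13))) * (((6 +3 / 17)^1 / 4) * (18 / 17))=63504 / 3179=19.98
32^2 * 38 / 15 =38912 / 15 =2594.13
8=8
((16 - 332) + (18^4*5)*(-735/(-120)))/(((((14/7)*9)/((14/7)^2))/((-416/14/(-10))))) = 2122639.34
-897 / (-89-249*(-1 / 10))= 8970 / 641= 13.99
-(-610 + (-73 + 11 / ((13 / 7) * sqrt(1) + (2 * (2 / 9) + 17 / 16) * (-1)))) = 230011 / 353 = 651.59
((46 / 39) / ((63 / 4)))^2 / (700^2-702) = 16928 / 1476909071001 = 0.00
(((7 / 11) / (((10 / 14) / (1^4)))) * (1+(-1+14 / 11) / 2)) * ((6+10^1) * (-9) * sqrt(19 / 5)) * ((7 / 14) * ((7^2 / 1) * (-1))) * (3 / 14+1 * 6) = 43267.55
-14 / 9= -1.56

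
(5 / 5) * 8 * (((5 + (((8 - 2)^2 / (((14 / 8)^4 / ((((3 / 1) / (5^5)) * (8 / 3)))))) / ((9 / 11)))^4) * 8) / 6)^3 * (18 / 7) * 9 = 12224677495439100708982945999752293757855449678935463146620326877776340049705638088645632 / 222845680728863957960869908815830874490588296710225080232703476212918758392333984375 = 54857.14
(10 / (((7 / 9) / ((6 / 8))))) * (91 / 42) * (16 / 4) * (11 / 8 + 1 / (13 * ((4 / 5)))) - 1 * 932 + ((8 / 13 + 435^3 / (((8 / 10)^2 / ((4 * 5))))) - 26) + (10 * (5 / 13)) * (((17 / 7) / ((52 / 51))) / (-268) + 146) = 815525011639817 / 317044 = 2572277070.82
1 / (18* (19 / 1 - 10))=0.01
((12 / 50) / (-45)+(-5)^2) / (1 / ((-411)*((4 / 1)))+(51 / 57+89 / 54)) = 878325084 / 89336875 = 9.83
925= 925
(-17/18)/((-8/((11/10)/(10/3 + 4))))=17/960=0.02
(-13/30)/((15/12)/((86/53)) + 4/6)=-2236/7415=-0.30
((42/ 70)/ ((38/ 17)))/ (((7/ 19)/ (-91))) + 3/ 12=-66.05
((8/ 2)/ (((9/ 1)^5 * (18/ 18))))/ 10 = 2/ 295245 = 0.00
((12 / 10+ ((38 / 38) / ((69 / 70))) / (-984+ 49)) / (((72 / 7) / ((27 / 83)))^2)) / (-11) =-2842539 / 26074038320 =-0.00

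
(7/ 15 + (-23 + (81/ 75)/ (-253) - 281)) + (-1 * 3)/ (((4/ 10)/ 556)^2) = -109990552126/ 18975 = -5796603.54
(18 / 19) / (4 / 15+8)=135 / 1178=0.11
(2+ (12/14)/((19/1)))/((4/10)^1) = 680/133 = 5.11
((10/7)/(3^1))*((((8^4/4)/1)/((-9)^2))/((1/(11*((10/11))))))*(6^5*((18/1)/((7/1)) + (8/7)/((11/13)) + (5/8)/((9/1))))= 9064038400/4851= 1868488.64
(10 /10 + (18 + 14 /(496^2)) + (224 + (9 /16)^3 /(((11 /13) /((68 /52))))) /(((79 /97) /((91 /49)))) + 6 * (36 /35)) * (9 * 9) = 743353609734207 /17103032320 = 43463.26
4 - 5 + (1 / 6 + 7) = 37 / 6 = 6.17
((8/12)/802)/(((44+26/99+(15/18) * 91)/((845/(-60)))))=-1859/19070758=-0.00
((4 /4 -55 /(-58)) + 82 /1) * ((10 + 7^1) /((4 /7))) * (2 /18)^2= 64379 /2088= 30.83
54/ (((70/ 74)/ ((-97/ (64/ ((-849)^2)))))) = -62364088.66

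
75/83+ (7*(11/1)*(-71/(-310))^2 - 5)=-456969/7976300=-0.06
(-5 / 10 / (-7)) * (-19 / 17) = -19 / 238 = -0.08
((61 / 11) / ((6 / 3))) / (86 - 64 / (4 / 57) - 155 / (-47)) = -2867 / 850674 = -0.00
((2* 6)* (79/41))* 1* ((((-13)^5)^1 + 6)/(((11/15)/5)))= -26398505700/451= -58533272.06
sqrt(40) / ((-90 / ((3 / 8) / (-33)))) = sqrt(10) / 3960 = 0.00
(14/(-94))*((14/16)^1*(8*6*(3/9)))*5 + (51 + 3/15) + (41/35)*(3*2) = 78636/1645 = 47.80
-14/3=-4.67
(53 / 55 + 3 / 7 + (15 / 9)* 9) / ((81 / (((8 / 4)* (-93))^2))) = 24259484 / 3465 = 7001.29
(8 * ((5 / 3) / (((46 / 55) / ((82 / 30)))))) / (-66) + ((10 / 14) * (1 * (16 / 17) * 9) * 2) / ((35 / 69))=11998982 / 517293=23.20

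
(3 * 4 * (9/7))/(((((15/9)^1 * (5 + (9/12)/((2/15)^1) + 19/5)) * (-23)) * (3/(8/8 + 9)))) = -8640/92897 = -0.09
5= 5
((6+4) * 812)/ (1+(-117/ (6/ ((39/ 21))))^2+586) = 1591520/ 372101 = 4.28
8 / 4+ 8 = 10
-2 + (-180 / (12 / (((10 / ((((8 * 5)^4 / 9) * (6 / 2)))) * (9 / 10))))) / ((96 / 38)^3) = -4194324577 / 2097152000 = -2.00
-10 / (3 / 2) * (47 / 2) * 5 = -2350 / 3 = -783.33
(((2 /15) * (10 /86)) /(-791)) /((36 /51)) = -17 /612234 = -0.00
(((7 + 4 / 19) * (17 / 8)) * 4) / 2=2329 / 76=30.64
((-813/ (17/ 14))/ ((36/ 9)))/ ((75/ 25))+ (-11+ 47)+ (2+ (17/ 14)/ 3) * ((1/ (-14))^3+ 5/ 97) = -1246120551/ 63347984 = -19.67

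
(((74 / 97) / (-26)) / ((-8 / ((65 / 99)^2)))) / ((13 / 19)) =17575 / 7605576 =0.00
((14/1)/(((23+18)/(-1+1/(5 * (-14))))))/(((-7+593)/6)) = -213/60065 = -0.00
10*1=10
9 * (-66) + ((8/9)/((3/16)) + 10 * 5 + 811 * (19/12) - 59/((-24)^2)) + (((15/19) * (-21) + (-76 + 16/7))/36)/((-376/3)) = 8044496791/10801728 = 744.74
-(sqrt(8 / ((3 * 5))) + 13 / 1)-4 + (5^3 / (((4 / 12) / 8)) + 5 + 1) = 2989-2 * sqrt(30) / 15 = 2988.27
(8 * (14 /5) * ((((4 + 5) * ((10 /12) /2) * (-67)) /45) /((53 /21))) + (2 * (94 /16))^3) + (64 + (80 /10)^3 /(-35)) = 38513981 /23744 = 1622.05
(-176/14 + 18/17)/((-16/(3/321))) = 685/101864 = 0.01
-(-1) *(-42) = -42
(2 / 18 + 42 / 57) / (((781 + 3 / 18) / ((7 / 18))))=1015 / 2404431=0.00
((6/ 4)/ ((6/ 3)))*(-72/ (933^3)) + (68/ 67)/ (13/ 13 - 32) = -2045459862/ 62476639787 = -0.03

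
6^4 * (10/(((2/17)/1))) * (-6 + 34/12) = -348840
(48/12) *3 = 12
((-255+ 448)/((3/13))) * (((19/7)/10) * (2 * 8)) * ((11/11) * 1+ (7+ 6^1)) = 762736/15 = 50849.07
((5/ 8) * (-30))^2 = 351.56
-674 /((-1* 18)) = 337 /9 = 37.44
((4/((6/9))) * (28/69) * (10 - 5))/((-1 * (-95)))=56/437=0.13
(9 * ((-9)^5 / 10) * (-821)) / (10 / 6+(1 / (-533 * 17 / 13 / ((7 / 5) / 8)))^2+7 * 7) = 101743109688647520 / 118148748947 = 861144.20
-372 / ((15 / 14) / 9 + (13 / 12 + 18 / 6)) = -31248 / 353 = -88.52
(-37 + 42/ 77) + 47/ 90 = -35573/ 990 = -35.93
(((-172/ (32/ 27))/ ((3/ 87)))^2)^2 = 1285052499101636721/ 4096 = 313733520288485.53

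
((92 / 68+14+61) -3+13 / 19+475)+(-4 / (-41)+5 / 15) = 21829816 / 39729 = 549.47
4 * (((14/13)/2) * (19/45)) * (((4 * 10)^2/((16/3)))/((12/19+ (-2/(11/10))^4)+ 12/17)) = 449259085/20198139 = 22.24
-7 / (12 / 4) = -2.33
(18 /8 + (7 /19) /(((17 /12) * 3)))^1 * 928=700408 /323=2168.45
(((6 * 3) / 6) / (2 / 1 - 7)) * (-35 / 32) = 21 / 32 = 0.66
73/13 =5.62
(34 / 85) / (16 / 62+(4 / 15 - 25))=-186 / 11381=-0.02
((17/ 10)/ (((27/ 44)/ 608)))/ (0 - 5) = -227392/ 675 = -336.88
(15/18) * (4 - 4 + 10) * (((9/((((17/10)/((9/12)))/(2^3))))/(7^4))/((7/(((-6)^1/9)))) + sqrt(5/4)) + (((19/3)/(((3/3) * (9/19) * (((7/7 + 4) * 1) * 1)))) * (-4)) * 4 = -1650717944/38572065 + 25 * sqrt(5)/6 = -33.48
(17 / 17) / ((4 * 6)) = 1 / 24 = 0.04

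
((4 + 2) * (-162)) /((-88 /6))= 729 /11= 66.27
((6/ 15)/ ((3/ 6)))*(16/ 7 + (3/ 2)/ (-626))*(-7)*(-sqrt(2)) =20011*sqrt(2)/ 1565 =18.08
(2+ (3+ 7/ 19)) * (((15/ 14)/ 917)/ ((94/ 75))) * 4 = 114750/ 5732167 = 0.02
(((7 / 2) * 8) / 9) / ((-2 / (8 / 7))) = -16 / 9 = -1.78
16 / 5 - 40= -184 / 5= -36.80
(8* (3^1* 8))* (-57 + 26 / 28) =-75360 / 7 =-10765.71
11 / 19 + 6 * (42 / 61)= 5459 / 1159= 4.71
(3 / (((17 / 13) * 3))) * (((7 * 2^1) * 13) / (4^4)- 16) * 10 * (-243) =30910815 / 1088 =28410.68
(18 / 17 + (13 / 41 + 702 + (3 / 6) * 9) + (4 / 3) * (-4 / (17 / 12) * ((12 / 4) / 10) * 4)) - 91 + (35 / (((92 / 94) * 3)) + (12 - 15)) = 149395744 / 240465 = 621.28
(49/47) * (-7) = -7.30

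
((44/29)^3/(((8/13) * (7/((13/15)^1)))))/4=0.18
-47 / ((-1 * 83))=47 / 83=0.57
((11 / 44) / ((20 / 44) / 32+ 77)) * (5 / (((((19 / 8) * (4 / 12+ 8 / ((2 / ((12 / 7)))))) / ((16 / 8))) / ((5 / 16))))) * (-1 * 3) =-138600 / 77775721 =-0.00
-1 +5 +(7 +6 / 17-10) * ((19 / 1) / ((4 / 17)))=-839 / 4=-209.75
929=929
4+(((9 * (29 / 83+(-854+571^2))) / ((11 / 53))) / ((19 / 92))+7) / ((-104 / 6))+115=-3553252909651 / 902044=-3939112.63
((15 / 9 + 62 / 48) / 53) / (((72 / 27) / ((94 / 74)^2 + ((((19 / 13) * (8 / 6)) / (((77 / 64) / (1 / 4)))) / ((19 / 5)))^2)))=1424328691151 / 41876459456832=0.03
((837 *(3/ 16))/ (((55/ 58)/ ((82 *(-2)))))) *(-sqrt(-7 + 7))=0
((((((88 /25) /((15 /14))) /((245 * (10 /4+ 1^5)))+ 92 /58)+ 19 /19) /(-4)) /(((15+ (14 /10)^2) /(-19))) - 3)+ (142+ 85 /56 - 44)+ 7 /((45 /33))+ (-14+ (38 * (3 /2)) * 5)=67488265687 /180751200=373.38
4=4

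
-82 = -82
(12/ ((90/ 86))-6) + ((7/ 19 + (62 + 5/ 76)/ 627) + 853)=204649633/ 238260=858.93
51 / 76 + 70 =5371 / 76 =70.67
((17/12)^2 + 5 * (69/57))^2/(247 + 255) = 0.13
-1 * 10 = -10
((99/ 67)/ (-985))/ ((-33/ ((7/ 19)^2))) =0.00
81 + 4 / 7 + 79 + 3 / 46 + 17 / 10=162.34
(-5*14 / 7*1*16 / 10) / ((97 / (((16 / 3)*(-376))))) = 96256 / 291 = 330.78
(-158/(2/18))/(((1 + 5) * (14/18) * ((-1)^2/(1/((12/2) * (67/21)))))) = -15.92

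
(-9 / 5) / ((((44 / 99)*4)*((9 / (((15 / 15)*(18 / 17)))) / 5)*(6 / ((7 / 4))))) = -189 / 1088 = -0.17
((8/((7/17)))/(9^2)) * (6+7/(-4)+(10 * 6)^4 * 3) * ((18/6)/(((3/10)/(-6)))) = -105753611560/189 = -559542918.31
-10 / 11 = -0.91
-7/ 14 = -1/ 2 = -0.50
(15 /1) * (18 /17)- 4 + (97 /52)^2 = 15.36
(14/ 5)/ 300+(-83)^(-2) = 48973/ 5166750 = 0.01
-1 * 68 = -68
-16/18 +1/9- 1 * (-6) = 47/9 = 5.22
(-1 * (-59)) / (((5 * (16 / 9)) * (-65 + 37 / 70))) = -3717 / 36104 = -0.10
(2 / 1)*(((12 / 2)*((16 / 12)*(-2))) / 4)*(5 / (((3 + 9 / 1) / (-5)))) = 50 / 3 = 16.67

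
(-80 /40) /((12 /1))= -1 /6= -0.17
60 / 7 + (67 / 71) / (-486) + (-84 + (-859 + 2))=-225221131 / 241542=-932.43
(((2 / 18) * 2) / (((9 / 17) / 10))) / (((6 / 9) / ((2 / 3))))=340 / 81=4.20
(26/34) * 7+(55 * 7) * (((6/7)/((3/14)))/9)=26999/153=176.46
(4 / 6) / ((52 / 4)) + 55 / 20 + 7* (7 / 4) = 587 / 39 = 15.05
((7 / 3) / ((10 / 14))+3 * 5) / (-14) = -137 / 105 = -1.30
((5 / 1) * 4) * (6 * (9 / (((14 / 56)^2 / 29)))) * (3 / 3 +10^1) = 5512320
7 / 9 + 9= 88 / 9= 9.78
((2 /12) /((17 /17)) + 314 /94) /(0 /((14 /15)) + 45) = 989 /12690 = 0.08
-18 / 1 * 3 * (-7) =378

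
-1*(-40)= 40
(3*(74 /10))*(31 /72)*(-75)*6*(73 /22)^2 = -91685445 /1936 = -47358.18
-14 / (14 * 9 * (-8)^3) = 1 / 4608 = 0.00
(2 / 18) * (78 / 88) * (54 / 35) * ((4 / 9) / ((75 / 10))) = 52 / 5775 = 0.01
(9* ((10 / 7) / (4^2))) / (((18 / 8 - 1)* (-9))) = -0.07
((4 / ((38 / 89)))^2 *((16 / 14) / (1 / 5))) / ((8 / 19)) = 158420 / 133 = 1191.13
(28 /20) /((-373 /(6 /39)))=-14 /24245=-0.00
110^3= 1331000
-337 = -337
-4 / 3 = -1.33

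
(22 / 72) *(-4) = -11 / 9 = -1.22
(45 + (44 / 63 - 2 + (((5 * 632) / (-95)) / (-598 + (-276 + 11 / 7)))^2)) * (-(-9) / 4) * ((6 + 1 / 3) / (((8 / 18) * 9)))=155.68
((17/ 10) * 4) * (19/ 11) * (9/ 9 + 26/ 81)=69122/ 4455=15.52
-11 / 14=-0.79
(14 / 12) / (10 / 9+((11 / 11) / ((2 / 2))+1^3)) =3 / 8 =0.38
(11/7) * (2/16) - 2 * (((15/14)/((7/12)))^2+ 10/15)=-454313/57624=-7.88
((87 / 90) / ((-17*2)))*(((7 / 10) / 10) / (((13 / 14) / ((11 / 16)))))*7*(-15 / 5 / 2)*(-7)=-765919 / 7072000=-0.11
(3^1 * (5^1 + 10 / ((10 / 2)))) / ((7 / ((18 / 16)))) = 3.38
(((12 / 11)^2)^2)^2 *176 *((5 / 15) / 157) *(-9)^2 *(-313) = -58140405006336 / 3059485847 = -19003.33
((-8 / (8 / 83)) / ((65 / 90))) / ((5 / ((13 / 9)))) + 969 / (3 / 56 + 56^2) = -28881434 / 878095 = -32.89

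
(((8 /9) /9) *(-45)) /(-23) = 40 /207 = 0.19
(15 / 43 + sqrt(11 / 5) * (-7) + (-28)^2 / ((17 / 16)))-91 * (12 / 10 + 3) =1301294 / 3655-7 * sqrt(55) / 5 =345.65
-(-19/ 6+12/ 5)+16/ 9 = 229/ 90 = 2.54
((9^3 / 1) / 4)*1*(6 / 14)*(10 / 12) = 3645 / 56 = 65.09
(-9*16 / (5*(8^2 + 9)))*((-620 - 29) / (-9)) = -10384 / 365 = -28.45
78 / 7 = 11.14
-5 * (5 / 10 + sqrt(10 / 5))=-5 * sqrt(2)- 5 / 2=-9.57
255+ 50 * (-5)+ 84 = 89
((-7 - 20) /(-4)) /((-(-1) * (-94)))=-27 /376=-0.07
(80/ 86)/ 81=40/ 3483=0.01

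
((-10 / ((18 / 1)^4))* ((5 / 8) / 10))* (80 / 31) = -25 / 1627128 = -0.00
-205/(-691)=205/691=0.30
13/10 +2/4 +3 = 24/5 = 4.80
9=9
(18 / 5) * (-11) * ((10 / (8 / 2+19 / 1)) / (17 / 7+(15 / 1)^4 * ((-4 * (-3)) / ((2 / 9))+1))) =-0.00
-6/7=-0.86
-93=-93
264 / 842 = 132 / 421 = 0.31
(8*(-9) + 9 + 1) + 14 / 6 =-179 / 3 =-59.67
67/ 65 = 1.03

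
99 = 99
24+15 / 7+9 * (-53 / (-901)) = 3174 / 119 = 26.67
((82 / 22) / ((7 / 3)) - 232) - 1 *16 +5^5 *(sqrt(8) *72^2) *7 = 320743389.54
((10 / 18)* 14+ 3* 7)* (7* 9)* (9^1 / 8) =16317 / 8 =2039.62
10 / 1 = 10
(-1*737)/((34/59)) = -43483/34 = -1278.91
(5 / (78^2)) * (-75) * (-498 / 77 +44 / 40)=103325 / 312312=0.33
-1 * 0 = 0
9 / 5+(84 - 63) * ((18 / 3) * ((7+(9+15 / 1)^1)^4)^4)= 458276566700726716211943039 / 5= 91655313340145343242388610.00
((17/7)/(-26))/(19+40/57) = -969/204386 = -0.00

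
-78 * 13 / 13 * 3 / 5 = -234 / 5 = -46.80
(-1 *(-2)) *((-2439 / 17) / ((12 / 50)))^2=413105625 / 578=714715.61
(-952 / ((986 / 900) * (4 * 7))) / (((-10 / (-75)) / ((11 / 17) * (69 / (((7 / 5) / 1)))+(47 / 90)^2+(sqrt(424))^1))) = -155011855 / 20706-13500 * sqrt(106) / 29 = -12279.12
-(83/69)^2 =-6889/4761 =-1.45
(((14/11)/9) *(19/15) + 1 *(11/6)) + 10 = 35677/2970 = 12.01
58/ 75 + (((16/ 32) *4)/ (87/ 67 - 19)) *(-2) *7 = 104744/ 44475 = 2.36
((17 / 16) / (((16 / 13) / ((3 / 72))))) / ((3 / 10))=1105 / 9216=0.12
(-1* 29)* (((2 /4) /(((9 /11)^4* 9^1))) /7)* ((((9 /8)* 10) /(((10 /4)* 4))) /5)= -424589 /3674160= -0.12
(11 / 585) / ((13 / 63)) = 77 / 845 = 0.09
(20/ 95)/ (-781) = -4/ 14839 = -0.00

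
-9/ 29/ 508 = -9/ 14732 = -0.00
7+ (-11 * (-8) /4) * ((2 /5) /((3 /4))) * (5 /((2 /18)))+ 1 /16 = 8561 /16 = 535.06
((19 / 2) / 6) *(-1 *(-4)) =19 / 3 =6.33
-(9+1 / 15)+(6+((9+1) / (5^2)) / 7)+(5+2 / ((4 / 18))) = 1154 / 105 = 10.99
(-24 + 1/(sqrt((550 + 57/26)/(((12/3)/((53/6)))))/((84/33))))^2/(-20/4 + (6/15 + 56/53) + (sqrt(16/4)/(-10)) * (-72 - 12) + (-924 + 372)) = -1.06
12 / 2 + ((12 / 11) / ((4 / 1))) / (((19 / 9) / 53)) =2685 / 209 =12.85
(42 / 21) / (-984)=-1 / 492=-0.00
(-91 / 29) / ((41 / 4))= -364 / 1189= -0.31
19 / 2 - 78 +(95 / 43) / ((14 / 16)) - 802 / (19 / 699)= -338234619 / 11438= -29571.13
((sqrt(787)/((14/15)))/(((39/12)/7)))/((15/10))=20*sqrt(787)/13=43.16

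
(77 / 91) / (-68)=-11 / 884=-0.01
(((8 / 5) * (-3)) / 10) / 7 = -12 / 175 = -0.07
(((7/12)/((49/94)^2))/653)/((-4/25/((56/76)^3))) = -110450/13436781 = -0.01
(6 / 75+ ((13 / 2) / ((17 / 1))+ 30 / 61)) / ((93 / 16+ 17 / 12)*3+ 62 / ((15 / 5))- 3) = 1187352 / 48972325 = 0.02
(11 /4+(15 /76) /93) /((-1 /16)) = -44.03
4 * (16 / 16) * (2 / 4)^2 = 1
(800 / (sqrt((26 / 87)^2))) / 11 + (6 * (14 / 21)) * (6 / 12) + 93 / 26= 71195 / 286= 248.93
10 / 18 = 5 / 9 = 0.56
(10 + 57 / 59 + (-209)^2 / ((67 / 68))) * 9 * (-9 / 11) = -14198613201 / 43483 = -326532.51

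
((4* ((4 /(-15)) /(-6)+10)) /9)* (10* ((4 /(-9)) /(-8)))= 1808 /729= 2.48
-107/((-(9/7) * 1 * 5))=749/45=16.64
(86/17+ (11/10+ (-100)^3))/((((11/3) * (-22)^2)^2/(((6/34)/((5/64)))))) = -9179943462/12799528225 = -0.72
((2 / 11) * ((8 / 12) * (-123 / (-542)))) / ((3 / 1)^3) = 82 / 80487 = 0.00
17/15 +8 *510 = 61217/15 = 4081.13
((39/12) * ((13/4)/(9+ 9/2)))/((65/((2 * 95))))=247/108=2.29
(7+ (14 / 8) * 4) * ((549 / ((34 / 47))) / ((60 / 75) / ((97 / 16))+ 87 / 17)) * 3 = 262803555 / 43283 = 6071.75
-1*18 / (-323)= 18 / 323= 0.06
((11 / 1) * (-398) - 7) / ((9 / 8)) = -35080 / 9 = -3897.78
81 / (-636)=-27 / 212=-0.13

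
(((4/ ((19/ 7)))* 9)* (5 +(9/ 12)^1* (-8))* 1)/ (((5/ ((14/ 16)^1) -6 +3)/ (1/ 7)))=-252/ 361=-0.70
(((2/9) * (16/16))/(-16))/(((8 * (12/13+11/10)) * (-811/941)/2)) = 61165/30714192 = 0.00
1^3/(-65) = -0.02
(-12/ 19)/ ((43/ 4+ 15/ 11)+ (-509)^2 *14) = -0.00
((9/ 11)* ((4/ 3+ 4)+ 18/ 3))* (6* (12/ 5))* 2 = 14688/ 55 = 267.05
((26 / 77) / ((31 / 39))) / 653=1014 / 1558711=0.00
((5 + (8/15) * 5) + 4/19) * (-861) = -128863/19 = -6782.26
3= 3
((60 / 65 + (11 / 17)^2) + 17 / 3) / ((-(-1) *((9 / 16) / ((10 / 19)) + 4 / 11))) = 4.89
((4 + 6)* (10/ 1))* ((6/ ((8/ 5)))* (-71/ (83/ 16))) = -5132.53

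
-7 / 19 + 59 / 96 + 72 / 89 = 171289 / 162336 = 1.06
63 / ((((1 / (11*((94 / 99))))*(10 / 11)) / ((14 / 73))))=50666 / 365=138.81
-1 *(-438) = 438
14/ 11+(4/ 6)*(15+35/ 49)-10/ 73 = 195812/ 16863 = 11.61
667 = 667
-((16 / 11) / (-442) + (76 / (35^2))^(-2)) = -3647973167 / 14041456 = -259.80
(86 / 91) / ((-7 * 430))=-1 / 3185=-0.00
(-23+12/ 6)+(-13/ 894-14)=-31303/ 894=-35.01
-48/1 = -48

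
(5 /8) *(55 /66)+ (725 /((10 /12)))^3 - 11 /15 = 52680239983 /80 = 658502999.79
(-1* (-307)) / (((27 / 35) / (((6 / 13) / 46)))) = 10745 / 2691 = 3.99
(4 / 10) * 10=4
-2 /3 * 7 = -14 /3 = -4.67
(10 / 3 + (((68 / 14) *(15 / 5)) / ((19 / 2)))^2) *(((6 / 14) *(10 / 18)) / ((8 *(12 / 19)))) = 754345 / 2815344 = 0.27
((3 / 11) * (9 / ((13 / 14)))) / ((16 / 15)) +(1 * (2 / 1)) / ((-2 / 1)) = 1691 / 1144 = 1.48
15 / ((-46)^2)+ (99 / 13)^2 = 20741451 / 357604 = 58.00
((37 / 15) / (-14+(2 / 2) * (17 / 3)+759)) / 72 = 0.00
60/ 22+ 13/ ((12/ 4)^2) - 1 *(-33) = 3680/ 99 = 37.17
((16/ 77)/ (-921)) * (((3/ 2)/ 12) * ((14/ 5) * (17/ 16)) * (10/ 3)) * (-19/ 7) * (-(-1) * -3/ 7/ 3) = -323/ 2978514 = -0.00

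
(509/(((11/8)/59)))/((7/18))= 56161.87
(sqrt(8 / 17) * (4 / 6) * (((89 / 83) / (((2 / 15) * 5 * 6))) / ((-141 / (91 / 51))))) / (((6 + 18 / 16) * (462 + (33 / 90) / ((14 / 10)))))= -907088 * sqrt(34) / 11228676064155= -0.00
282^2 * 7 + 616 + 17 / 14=7801993 / 14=557285.21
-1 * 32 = -32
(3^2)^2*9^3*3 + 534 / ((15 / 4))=886447 / 5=177289.40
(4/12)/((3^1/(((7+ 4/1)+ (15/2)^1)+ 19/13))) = 2.22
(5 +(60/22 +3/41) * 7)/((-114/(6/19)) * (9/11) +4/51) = -565896/6791855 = -0.08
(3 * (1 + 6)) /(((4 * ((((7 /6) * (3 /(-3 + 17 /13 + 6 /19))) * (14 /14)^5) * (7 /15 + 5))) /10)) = -38250 /10127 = -3.78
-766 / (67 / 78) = -59748 / 67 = -891.76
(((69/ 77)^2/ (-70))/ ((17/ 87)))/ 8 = -414207/ 56444080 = -0.01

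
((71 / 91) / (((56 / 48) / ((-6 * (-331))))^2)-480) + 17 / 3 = 30237749771 / 13377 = 2260428.33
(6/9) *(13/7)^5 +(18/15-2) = 3511246/252105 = 13.93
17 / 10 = 1.70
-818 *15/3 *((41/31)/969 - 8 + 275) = -32803656860/30039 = -1092035.58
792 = 792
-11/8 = -1.38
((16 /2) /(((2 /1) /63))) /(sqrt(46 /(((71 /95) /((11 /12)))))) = 252*sqrt(10238910) /24035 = 33.55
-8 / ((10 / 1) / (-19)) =76 / 5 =15.20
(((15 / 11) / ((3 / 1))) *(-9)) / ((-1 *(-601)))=-45 / 6611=-0.01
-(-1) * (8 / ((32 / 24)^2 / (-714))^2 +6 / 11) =1290421.67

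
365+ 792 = 1157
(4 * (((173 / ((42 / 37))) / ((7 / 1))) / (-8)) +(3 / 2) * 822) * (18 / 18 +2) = 718603 / 196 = 3666.34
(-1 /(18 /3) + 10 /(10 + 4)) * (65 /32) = 1495 /1344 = 1.11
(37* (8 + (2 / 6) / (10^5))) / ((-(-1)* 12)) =88800037 / 3600000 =24.67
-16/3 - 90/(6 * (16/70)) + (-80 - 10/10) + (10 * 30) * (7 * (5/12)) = 723.04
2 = 2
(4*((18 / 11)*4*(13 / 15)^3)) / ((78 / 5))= 1.09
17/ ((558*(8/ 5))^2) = 425/ 19927296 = 0.00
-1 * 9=-9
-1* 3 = -3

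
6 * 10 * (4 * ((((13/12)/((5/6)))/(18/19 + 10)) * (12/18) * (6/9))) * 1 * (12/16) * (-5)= -95/2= -47.50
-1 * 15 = -15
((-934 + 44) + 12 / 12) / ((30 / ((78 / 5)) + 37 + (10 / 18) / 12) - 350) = 2.86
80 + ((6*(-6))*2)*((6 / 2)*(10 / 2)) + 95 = -905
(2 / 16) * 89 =89 / 8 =11.12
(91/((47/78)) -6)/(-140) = -1704/1645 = -1.04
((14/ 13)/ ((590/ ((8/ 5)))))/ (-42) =-4/ 57525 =-0.00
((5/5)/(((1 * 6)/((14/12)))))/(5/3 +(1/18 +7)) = 7/314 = 0.02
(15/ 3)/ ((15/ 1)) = 1/ 3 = 0.33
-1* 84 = -84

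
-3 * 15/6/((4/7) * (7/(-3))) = 5.62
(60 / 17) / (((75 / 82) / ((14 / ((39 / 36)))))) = 55104 / 1105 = 49.87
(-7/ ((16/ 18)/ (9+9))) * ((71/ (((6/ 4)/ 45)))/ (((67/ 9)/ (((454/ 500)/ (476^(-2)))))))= -13976066006532/ 1675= -8343920003.90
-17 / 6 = -2.83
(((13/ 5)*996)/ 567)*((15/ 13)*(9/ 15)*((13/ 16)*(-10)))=-1079/ 42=-25.69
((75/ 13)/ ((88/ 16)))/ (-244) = -75/ 17446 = -0.00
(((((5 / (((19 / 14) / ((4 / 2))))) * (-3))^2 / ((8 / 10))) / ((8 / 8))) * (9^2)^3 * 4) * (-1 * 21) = -9843350202000 / 361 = -27266898066.48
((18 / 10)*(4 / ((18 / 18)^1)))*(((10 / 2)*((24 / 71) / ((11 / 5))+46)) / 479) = 1297656 / 374099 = 3.47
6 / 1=6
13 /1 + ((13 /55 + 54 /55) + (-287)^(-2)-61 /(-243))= 15928612954 /1100861685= 14.47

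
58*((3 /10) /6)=29 /10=2.90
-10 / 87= -0.11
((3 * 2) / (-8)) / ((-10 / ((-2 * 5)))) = -0.75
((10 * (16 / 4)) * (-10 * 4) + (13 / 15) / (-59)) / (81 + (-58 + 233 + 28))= -1416013 / 251340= -5.63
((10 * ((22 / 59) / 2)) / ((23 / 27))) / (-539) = -270 / 66493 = -0.00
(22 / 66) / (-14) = -1 / 42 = -0.02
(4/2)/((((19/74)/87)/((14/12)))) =15022/19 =790.63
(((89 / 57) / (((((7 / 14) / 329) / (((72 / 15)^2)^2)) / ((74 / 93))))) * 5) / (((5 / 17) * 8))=339475949568 / 368125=922175.75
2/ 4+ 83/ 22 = 47/ 11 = 4.27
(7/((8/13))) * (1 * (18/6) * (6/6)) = 273/8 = 34.12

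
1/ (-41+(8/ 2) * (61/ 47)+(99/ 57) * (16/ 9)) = -2679/ 87659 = -0.03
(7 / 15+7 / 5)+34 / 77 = 2666 / 1155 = 2.31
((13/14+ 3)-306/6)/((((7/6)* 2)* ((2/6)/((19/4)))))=-112689/392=-287.47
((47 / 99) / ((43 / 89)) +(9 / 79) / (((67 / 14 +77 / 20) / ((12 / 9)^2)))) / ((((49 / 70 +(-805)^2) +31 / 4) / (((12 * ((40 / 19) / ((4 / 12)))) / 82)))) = 218164369600 / 152040103033155051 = 0.00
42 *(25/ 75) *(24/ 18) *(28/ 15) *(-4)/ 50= -3136/ 1125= -2.79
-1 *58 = -58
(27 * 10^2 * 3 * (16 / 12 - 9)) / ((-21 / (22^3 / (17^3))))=220413600 / 34391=6409.05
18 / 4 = 9 / 2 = 4.50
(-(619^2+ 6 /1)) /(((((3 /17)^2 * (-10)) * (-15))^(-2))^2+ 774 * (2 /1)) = -1272691585293750000 /5141698650757441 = -247.52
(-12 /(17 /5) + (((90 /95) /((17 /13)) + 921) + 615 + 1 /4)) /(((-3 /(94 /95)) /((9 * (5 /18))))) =-93116917 /73644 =-1264.42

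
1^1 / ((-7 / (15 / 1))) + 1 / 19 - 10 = -1608 / 133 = -12.09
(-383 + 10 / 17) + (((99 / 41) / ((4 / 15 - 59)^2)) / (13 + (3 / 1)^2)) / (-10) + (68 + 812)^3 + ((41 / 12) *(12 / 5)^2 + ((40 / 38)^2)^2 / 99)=475643951706221407802802349 / 697965881022204300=681471637.28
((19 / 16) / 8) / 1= 19 / 128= 0.15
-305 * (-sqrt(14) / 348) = 305 * sqrt(14) / 348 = 3.28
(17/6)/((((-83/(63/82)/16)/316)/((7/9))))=-1052912/10209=-103.14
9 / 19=0.47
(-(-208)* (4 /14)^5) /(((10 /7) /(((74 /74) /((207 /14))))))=6656 /355005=0.02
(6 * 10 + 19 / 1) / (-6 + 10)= 79 / 4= 19.75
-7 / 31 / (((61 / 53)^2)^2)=-55233367 / 429221071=-0.13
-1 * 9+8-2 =-3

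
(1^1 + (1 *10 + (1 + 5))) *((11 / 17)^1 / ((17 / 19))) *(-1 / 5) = -209 / 85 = -2.46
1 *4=4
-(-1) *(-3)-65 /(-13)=2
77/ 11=7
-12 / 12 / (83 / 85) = -85 / 83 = -1.02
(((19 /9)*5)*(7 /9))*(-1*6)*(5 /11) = -6650 /297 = -22.39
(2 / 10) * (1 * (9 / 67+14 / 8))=101 / 268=0.38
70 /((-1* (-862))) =35 /431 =0.08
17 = 17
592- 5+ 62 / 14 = 4140 / 7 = 591.43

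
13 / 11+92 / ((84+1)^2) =1.19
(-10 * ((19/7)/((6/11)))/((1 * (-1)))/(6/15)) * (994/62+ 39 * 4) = 27864925/1302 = 21401.63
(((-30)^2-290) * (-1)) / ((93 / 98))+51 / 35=-2087557 / 3255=-641.34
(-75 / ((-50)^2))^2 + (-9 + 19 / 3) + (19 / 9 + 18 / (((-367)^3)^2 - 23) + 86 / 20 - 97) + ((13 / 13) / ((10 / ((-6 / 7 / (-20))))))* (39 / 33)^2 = -8684302734536649665988689 / 93130580418086693790000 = -93.25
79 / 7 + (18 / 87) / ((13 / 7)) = 30077 / 2639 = 11.40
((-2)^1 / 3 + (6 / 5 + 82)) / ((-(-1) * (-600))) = -619 / 4500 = -0.14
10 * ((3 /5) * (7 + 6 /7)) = 330 /7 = 47.14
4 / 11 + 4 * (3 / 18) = 34 / 33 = 1.03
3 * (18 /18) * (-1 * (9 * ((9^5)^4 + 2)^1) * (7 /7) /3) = -109418989131512359227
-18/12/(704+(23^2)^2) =-1/187030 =-0.00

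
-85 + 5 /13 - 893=-12709 /13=-977.62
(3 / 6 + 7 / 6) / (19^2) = 5 / 1083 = 0.00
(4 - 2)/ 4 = 1/ 2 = 0.50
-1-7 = -8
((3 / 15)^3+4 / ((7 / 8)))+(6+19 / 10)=21839 / 1750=12.48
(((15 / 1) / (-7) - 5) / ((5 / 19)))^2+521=61629 / 49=1257.73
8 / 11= 0.73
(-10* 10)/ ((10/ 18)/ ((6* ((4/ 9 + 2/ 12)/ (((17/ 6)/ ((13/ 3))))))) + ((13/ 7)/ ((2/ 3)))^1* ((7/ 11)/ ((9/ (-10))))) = 53.46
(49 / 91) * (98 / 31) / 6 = 343 / 1209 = 0.28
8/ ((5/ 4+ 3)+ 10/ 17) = 544/ 329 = 1.65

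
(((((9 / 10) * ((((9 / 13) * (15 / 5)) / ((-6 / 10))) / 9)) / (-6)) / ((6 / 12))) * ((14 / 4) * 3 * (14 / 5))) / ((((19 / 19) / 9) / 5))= 3969 / 26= 152.65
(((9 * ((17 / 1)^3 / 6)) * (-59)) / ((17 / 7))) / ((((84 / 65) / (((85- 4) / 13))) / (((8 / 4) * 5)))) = -34528275 / 4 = -8632068.75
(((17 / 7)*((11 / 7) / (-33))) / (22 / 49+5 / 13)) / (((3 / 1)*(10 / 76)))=-8398 / 23895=-0.35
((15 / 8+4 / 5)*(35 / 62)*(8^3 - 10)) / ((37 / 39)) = 7331961 / 9176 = 799.04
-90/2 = -45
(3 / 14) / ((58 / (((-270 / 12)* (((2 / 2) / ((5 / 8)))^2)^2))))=-13824 / 25375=-0.54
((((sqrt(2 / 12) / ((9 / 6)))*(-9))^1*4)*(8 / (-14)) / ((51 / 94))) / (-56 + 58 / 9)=-2256*sqrt(6) / 26537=-0.21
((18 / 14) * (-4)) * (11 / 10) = -198 / 35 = -5.66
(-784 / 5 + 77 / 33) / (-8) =2317 / 120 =19.31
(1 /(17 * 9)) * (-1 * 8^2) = -64 /153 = -0.42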